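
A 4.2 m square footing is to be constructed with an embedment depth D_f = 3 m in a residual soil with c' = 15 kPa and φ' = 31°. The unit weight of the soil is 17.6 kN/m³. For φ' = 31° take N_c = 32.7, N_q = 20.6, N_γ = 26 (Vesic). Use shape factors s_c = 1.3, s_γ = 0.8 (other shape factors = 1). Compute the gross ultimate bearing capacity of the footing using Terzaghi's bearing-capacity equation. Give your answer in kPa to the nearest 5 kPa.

Effective surcharge at the founding depth q = γ·D_f = 17.6 × 3 = 52.8 kPa.
q_ult = c·N_c·s_c + q·N_q + 0.5·γ·B·N_γ·s_γ
     = 15 × 32.7 × 1.3 + 52.8 × 20.6 + 0.5 × 17.6 × 4.2 × 26 × 0.8
     = 637.65 + 1087.7 + 768.77 = 2494.1 kPa.

q_ult ≈ 2495 kPa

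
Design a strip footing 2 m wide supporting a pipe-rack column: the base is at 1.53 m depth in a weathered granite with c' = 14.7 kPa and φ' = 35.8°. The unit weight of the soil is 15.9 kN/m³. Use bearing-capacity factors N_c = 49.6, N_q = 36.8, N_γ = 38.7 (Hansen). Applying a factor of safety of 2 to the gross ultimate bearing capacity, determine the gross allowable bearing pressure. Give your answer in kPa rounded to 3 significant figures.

Overburden at base level: q = 15.9 × 1.53 = 24.327 kPa.
Cohesion term c·N_c = 14.7 × 49.6 = 729.12 kPa; surcharge term q·N_q = 24.327 × 36.8 = 895.23 kPa; self-weight term 0.5·γ·B·N_γ = 0.5 × 15.9 × 2 × 38.7 = 615.33 kPa.
q_ult = 729.12 + 895.23 + 615.33 = 2239.7 kPa.
q_all = q_ult / FS = 2239.7 / 2 = 1119.8 kPa.

q_all ≈ 1120 kPa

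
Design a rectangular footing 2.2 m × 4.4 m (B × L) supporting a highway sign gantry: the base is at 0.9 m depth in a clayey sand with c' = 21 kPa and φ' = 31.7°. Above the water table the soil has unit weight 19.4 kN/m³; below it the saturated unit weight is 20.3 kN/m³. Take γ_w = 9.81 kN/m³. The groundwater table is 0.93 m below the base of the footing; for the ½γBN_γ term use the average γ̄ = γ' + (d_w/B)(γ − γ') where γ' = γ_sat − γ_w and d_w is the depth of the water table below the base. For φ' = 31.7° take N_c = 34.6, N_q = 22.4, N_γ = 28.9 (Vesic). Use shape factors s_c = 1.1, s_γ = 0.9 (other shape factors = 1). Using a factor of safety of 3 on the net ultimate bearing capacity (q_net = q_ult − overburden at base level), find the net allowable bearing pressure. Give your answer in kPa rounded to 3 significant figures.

Overburden at base level: q = 19.4 × 0.9 = 17.46 kPa.
The water table is 0.93 m below the base (< B = 2.2 m), so the ½γBN_γ term uses γ̄ = γ' + (d_w/B)(γ − γ') = 10.49 + (0.93/2.2)(19.4 − 10.49) = 14.256 kN/m³.
Cohesion term c·N_c·s_c = 21 × 34.6 × 1.1 = 799.26 kPa; surcharge term q·N_q = 17.46 × 22.4 = 391.1 kPa; self-weight term 0.5·γ·B·N_γ·s_γ = 0.5 × 14.256 × 2.2 × 28.9 × 0.9 = 407.89 kPa.
q_ult = 799.26 + 391.1 + 407.89 = 1598.3 kPa.
q_net = 1598.3 − 17.46 = 1580.8 kPa.
q_all(net) = 1580.8 / 3 = 526.93 kPa.

q_all(net) ≈ 527 kPa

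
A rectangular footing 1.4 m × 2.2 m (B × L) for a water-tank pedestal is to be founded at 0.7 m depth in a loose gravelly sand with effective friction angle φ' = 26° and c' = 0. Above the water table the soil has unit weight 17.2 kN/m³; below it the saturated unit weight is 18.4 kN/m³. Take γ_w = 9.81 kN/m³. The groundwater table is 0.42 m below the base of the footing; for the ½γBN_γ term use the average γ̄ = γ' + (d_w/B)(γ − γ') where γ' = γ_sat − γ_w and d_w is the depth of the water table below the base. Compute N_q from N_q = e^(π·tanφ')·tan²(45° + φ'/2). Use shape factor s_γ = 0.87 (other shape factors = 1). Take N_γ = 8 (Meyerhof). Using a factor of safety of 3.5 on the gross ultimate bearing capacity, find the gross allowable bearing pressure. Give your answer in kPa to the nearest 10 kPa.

q_all ≈ 60 kPa

N_q = e^(π·tan26°)·tan²(58°) = 11.85.
Overburden at base level: q = 17.2 × 0.7 = 12.04 kPa.
The water table is 0.42 m below the base (< B = 1.4 m), so the ½γBN_γ term uses γ̄ = γ' + (d_w/B)(γ − γ') = 8.59 + (0.42/1.4)(17.2 − 8.59) = 11.173 kN/m³.
Surcharge term q·N_q = 12.04 × 11.854 = 142.72 kPa; self-weight term 0.5·γ·B·N_γ·s_γ = 0.5 × 11.173 × 1.4 × 8 × 0.87 = 54.435 kPa.
q_ult = 142.72 + 54.435 = 197.16 kPa.
q_all = 197.16 / 3.5 = 56.331 kPa.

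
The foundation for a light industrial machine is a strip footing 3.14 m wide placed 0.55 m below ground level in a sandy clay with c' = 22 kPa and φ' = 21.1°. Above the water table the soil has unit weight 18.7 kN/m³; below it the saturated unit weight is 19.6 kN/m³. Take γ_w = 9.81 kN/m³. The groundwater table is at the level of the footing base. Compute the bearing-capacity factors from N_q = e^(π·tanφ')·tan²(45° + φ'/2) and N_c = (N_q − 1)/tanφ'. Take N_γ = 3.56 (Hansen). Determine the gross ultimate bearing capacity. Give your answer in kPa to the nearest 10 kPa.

tan21.1° = 0.3859, so N_q = e^(π×0.3859)·tan²(55.55°) = 3.361 × 2.125 = 7.14.
N_c = (7.14 − 1)/tan21.1° = 15.92.
Overburden at base level: q = 18.7 × 0.55 = 10.285 kPa.
Below the base the soil is submerged, so the ½γBN_γ term uses γ' = 19.6 − 9.81 = 9.79 kN/m³.
Cohesion term c·N_c = 22 × 15.918 = 350.19 kPa; surcharge term q·N_q = 10.285 × 7.1421 = 73.456 kPa; self-weight term 0.5·γ·B·N_γ = 0.5 × 9.79 × 3.14 × 3.56 = 54.718 kPa.
q_ult = 350.19 + 73.456 + 54.718 = 478.36 kPa.

q_ult ≈ 480 kPa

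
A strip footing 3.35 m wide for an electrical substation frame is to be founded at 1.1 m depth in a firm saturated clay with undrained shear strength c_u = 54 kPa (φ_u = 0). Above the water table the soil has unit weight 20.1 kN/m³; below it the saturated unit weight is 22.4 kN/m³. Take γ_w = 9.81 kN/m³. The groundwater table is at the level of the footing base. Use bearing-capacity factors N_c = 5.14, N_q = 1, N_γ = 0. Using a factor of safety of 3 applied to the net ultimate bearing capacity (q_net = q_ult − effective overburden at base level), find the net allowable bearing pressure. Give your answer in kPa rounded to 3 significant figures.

q = γ·D_f = 20.1 × 1.1 = 22.11 kPa.
c·N_c = 54 × 5.14 = 277.56 kPa
q·N_q = 22.11 × 1 = 22.11 kPa
q_ult = 277.56 + 22.11 = 299.67 kPa.
Net ultimate: q_net = 299.67 − 22.11 = 277.56 kPa.
q_all(net) = 277.56 / 3 = 92.52 kPa.

q_all(net) ≈ 92.5 kPa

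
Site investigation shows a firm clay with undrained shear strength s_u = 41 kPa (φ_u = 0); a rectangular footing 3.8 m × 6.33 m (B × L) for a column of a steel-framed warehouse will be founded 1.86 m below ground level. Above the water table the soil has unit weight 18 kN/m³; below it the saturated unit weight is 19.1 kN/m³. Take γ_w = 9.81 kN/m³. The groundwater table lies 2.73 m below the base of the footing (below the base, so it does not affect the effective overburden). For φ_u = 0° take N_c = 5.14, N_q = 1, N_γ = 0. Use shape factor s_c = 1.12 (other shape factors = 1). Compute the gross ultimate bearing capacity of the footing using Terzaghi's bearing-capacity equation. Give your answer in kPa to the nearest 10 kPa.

q_ult ≈ 270 kPa

Effective surcharge at the founding depth q = γ·D_f = 18 × 1.86 = 33.48 kPa.
q_ult = c·N_c·s_c + q·N_q
     = 41 × 5.14 × 1.12 + 33.48 × 1
     = 236.03 + 33.48 = 269.51 kPa.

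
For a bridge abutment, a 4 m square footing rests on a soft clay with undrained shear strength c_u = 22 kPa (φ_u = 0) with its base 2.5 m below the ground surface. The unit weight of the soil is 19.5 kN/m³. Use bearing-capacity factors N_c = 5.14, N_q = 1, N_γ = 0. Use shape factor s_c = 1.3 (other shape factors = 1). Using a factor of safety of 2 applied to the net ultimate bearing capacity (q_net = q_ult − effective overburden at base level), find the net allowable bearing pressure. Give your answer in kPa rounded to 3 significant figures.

q_all(net) ≈ 73.5 kPa

Effective surcharge at the founding depth q = γ·D_f = 19.5 × 2.5 = 48.75 kPa.
q_ult = c·N_c·s_c + q·N_q
     = 22 × 5.14 × 1.3 + 48.75 × 1
     = 147 + 48.75 = 195.75 kPa.
Net ultimate: q_net = 195.75 − 48.75 = 147 kPa.
q_all(net) = 147 / 2 = 73.502 kPa.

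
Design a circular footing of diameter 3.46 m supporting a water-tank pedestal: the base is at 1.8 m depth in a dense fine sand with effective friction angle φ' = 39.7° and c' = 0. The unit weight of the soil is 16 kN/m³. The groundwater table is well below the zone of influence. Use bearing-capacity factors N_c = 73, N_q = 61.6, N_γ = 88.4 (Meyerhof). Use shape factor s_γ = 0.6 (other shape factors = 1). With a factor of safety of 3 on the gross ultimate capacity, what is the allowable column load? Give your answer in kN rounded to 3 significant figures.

Effective surcharge at the founding depth q = γ·D_f = 16 × 1.8 = 28.8 kPa.
q_ult = q·N_q + 0.5·γ·B·N_γ·s_γ
     = 28.8 × 61.6 + 0.5 × 16 × 3.46 × 88.4 × 0.6
     = 1774.1 + 1468.1 = 3242.2 kPa.
Gross allowable pressure q_all = 3242.2 / 3 = 1080.7 kPa.
Footing area = 9.4025 m², so allowable column load = 1080.7 × 9.4025 = 10162 kN.

P_all ≈ 10200 kN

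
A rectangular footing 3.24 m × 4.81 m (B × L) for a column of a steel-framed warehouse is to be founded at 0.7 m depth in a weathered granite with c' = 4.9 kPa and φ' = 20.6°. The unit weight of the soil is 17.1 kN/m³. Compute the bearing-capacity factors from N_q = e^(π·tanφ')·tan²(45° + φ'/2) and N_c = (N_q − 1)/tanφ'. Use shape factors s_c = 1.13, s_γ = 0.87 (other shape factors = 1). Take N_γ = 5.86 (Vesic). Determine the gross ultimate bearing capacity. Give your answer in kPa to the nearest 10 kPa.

tan20.6° = 0.3759, so N_q = e^(π×0.3759)·tan²(55.3°) = 3.257 × 2.086 = 6.79.
N_c = (6.79 − 1)/tan20.6° = 15.41.
Overburden at base level: q = 17.1 × 0.7 = 11.97 kPa.
Cohesion term c·N_c·s_c = 4.9 × 15.413 × 1.13 = 85.341 kPa; surcharge term q·N_q = 11.97 × 6.7933 = 81.316 kPa; self-weight term 0.5·γ·B·N_γ·s_γ = 0.5 × 17.1 × 3.24 × 5.86 × 0.87 = 141.23 kPa.
q_ult = 85.341 + 81.316 + 141.23 = 307.89 kPa.

q_ult ≈ 310 kPa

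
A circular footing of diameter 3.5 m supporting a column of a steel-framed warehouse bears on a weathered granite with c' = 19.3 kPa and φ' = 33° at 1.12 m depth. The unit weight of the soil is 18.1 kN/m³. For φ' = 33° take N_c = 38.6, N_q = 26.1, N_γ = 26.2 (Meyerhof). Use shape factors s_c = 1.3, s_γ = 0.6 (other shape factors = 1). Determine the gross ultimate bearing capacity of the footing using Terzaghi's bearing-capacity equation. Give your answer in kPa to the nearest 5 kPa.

q_ult ≈ 1995 kPa

Effective surcharge at the founding depth q = γ·D_f = 18.1 × 1.12 = 20.272 kPa.
q_ult = c·N_c·s_c + q·N_q + 0.5·γ·B·N_γ·s_γ
     = 19.3 × 38.6 × 1.3 + 20.272 × 26.1 + 0.5 × 18.1 × 3.5 × 26.2 × 0.6
     = 968.47 + 529.1 + 497.93 = 1995.5 kPa.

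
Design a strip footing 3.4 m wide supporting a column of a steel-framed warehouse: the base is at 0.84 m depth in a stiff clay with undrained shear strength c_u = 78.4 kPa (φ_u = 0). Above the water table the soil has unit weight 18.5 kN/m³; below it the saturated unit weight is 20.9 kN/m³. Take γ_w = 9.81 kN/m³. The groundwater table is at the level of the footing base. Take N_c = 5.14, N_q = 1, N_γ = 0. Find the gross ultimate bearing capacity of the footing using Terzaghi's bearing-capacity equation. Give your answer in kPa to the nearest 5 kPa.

q_ult ≈ 420 kPa

Effective surcharge at the founding depth q = γ·D_f = 18.5 × 0.84 = 15.54 kPa.
q_ult = c·N_c + q·N_q
     = 78.4 × 5.14 + 15.54 × 1
     = 402.98 + 15.54 = 418.52 kPa.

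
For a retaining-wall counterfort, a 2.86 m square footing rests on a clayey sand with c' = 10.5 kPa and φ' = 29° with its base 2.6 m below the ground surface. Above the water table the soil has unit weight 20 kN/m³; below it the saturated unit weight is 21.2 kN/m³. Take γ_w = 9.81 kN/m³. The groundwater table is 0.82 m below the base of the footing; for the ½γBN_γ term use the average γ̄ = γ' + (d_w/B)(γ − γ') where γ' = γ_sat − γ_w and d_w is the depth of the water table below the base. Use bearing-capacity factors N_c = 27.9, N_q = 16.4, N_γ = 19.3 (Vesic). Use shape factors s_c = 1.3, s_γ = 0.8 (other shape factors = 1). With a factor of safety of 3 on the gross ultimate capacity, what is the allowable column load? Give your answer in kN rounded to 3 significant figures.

P_all ≈ 4200 kN

Overburden at base level: q = 20 × 2.6 = 52 kPa.
The water table is 0.82 m below the base (< B = 2.86 m), so the ½γBN_γ term uses γ̄ = γ' + (d_w/B)(γ − γ') = 11.39 + (0.82/2.86)(20 − 11.39) = 13.859 kN/m³.
Cohesion term c·N_c·s_c = 10.5 × 27.9 × 1.3 = 380.83 kPa; surcharge term q·N_q = 52 × 16.4 = 852.8 kPa; self-weight term 0.5·γ·B·N_γ·s_γ = 0.5 × 13.859 × 2.86 × 19.3 × 0.8 = 305.99 kPa.
q_ult = 380.83 + 852.8 + 305.99 = 1539.6 kPa.
Gross allowable pressure q_all = 1539.6 / 3 = 513.21 kPa.
Footing area = 8.1796 m², so allowable column load = 513.21 × 8.1796 = 4197.8 kN.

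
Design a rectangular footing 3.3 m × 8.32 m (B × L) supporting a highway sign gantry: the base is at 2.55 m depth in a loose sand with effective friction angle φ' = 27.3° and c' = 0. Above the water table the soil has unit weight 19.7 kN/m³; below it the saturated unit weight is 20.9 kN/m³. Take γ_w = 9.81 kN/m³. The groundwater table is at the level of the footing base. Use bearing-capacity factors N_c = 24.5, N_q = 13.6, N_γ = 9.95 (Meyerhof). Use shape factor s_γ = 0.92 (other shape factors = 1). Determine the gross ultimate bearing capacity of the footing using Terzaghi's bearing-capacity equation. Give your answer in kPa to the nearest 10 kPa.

Overburden at base level: q = 19.7 × 2.55 = 50.235 kPa.
Below the base the soil is submerged, so the ½γBN_γ term uses γ' = 20.9 − 9.81 = 11.09 kN/m³.
Surcharge term q·N_q = 50.235 × 13.6 = 683.2 kPa; self-weight term 0.5·γ·B·N_γ·s_γ = 0.5 × 11.09 × 3.3 × 9.95 × 0.92 = 167.5 kPa.
q_ult = 683.2 + 167.5 = 850.7 kPa.

q_ult ≈ 850 kPa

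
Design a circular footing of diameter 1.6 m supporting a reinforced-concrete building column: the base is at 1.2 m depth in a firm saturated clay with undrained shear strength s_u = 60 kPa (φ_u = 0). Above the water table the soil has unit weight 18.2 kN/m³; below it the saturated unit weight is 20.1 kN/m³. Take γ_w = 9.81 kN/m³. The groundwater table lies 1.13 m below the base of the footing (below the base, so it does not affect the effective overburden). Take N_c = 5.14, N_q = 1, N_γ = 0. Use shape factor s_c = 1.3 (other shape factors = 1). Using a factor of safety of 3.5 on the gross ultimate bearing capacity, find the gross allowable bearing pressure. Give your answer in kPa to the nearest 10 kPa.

q_all ≈ 120 kPa

q = γ·D_f = 18.2 × 1.2 = 21.84 kPa.
c·N_c·s_c = 60 × 5.14 × 1.3 = 400.92 kPa
q·N_q = 21.84 × 1 = 21.84 kPa
q_ult = 400.92 + 21.84 = 422.76 kPa.
q_all = 422.76 / 3.5 = 120.79 kPa.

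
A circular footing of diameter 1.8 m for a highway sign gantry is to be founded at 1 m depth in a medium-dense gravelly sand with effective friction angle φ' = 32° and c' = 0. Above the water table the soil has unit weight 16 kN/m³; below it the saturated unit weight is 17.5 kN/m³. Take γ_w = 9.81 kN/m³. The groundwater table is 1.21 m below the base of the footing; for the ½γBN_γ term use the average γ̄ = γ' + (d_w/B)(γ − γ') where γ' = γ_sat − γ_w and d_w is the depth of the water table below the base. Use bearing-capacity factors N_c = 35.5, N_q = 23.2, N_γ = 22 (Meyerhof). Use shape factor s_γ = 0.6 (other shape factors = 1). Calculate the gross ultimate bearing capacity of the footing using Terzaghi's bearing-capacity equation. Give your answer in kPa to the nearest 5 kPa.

q_ult ≈ 530 kPa

Overburden at base level: q = 16 × 1 = 16 kPa.
The water table is 1.21 m below the base (< B = 1.8 m), so the ½γBN_γ term uses γ̄ = γ' + (d_w/B)(γ − γ') = 7.69 + (1.21/1.8)(16 − 7.69) = 13.276 kN/m³.
Surcharge term q·N_q = 16 × 23.2 = 371.2 kPa; self-weight term 0.5·γ·B·N_γ·s_γ = 0.5 × 13.276 × 1.8 × 22 × 0.6 = 157.72 kPa.
q_ult = 371.2 + 157.72 = 528.92 kPa.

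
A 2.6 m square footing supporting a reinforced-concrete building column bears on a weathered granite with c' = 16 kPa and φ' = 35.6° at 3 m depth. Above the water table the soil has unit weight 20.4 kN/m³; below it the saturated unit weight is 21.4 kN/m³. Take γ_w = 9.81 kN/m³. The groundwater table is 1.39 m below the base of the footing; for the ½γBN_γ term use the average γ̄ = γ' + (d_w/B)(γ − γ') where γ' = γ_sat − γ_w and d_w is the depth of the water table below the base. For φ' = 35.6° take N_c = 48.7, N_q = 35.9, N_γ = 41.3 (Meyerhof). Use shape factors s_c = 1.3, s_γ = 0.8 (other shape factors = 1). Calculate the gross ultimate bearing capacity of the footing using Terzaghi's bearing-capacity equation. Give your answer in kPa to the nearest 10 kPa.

Overburden at base level: q = 20.4 × 3 = 61.2 kPa.
The water table is 1.39 m below the base (< B = 2.6 m), so the ½γBN_γ term uses γ̄ = γ' + (d_w/B)(γ − γ') = 11.59 + (1.39/2.6)(20.4 − 11.59) = 16.3 kN/m³.
Cohesion term c·N_c·s_c = 16 × 48.7 × 1.3 = 1013 kPa; surcharge term q·N_q = 61.2 × 35.9 = 2197.1 kPa; self-weight term 0.5·γ·B·N_γ·s_γ = 0.5 × 16.3 × 2.6 × 41.3 × 0.8 = 700.12 kPa.
q_ult = 1013 + 2197.1 + 700.12 = 3910.2 kPa.

q_ult ≈ 3910 kPa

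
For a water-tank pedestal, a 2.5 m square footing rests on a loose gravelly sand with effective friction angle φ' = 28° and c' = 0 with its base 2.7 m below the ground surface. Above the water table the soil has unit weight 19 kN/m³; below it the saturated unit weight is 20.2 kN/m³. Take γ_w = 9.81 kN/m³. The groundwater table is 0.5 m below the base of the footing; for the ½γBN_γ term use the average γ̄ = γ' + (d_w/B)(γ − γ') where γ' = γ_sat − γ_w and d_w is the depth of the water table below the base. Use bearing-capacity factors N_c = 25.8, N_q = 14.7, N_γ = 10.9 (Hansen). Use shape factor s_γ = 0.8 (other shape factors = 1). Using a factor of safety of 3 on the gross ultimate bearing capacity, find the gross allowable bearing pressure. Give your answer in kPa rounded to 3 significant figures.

q_all ≈ 295 kPa

q = γ·D_f = 19 × 2.7 = 51.3 kPa.
γ' = 10.39 kN/m³; averaging over the depth B below the base, γ̄ = γ' + (d_w/B)(γ − γ') = 12.112 kN/m³.
q·N_q = 51.3 × 14.7 = 754.11 kPa
0.5·γ·B·N_γ·s_γ = 0.5 × 12.112 × 2.5 × 10.9 × 0.8 = 132.02 kPa
q_ult = 754.11 + 132.02 = 886.13 kPa.
q_all = 886.13 / 3 = 295.38 kPa.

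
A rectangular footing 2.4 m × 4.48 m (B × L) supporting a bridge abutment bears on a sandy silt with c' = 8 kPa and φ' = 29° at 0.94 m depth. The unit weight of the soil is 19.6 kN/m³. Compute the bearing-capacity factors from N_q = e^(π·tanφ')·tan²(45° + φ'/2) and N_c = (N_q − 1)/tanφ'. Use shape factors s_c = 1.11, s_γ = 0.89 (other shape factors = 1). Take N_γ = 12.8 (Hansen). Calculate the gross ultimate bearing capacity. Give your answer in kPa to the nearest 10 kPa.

q_ult ≈ 820 kPa

tan29° = 0.5543, so N_q = e^(π×0.5543)·tan²(59.5°) = 5.705 × 2.882 = 16.44.
N_c = (16.44 − 1)/tan29° = 27.86.
Overburden at base level: q = 19.6 × 0.94 = 18.424 kPa.
Cohesion term c·N_c·s_c = 8 × 27.86 × 1.11 = 247.4 kPa; surcharge term q·N_q = 18.424 × 16.443 = 302.95 kPa; self-weight term 0.5·γ·B·N_γ·s_γ = 0.5 × 19.6 × 2.4 × 12.8 × 0.89 = 267.94 kPa.
q_ult = 247.4 + 302.95 + 267.94 = 818.29 kPa.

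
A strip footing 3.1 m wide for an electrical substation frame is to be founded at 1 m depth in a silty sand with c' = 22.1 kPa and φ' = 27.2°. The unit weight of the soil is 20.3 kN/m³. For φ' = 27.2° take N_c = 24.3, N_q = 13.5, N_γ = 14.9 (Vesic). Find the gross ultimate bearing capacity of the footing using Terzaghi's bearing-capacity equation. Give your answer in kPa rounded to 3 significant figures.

q_ult ≈ 1280 kPa

Effective surcharge at the founding depth q = γ·D_f = 20.3 × 1 = 20.3 kPa.
q_ult = c·N_c + q·N_q + 0.5·γ·B·N_γ
     = 22.1 × 24.3 + 20.3 × 13.5 + 0.5 × 20.3 × 3.1 × 14.9
     = 537.03 + 274.05 + 468.83 = 1279.9 kPa.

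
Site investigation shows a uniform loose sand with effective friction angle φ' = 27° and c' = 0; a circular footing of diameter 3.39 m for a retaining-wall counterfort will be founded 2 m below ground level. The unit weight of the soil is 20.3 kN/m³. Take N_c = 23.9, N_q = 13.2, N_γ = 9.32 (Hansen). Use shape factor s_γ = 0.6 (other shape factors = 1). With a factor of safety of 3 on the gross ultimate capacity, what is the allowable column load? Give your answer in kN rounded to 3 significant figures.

P_all ≈ 2190 kN

Effective surcharge at the founding depth q = γ·D_f = 20.3 × 2 = 40.6 kPa.
q_ult = q·N_q + 0.5·γ·B·N_γ·s_γ
     = 40.6 × 13.2 + 0.5 × 20.3 × 3.39 × 9.32 × 0.6
     = 535.92 + 192.41 = 728.33 kPa.
Gross allowable pressure q_all = 728.33 / 3 = 242.78 kPa.
Footing area = 9.0259 m², so allowable column load = 242.78 × 9.0259 = 2191.3 kN.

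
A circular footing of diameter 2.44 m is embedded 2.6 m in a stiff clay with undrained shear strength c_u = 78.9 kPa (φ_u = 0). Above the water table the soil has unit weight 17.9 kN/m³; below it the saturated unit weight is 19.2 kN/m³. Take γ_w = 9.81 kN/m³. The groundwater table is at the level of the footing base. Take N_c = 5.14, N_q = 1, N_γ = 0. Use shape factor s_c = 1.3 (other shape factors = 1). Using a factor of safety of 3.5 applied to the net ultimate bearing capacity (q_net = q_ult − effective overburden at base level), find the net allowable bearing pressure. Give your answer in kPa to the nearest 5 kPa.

q_all(net) ≈ 150 kPa

Effective surcharge at the founding depth q = γ·D_f = 17.9 × 2.6 = 46.54 kPa.
q_ult = c·N_c·s_c + q·N_q
     = 78.9 × 5.14 × 1.3 + 46.54 × 1
     = 527.21 + 46.54 = 573.75 kPa.
Net ultimate: q_net = 573.75 − 46.54 = 527.21 kPa.
q_all(net) = 527.21 / 3.5 = 150.63 kPa.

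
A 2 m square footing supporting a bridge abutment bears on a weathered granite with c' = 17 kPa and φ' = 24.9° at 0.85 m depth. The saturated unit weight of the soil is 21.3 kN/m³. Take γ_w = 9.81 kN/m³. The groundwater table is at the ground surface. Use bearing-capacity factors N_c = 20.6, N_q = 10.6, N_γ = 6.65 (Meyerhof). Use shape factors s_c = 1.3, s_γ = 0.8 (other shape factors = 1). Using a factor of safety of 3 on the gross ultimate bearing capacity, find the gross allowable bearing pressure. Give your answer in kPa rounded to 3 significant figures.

With the water table at the surface the whole profile is submerged: γ' = 21.3 − 9.81 = 11.49 kN/m³, so q = γ'·D_f = 9.7665 kPa; the same γ' applies in the ½γBN_γ term.
q_ult = c·N_c·s_c + q·N_q + 0.5·γ·B·N_γ·s_γ
     = 17 × 20.6 × 1.3 + 9.7665 × 10.6 + 0.5 × 11.49 × 2 × 6.65 × 0.8
     = 455.26 + 103.52 + 61.127 = 619.91 kPa.
q_all = 619.91 / 3 = 206.64 kPa.

q_all ≈ 207 kPa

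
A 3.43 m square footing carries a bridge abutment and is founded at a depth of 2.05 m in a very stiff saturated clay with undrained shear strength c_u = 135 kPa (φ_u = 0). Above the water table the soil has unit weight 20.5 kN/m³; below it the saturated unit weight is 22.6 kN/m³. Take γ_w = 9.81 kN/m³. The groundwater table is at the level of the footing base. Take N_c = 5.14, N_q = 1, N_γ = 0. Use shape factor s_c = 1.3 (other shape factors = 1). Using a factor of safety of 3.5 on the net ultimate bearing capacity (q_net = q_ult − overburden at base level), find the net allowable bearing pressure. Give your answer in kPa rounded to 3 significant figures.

q_all(net) ≈ 258 kPa

Effective surcharge at the founding depth q = γ·D_f = 20.5 × 2.05 = 42.025 kPa.
q_ult = c·N_c·s_c + q·N_q
     = 135 × 5.14 × 1.3 + 42.025 × 1
     = 902.07 + 42.025 = 944.1 kPa.
q_net = 944.1 − 42.025 = 902.07 kPa.
q_all(net) = 902.07 / 3.5 = 257.73 kPa.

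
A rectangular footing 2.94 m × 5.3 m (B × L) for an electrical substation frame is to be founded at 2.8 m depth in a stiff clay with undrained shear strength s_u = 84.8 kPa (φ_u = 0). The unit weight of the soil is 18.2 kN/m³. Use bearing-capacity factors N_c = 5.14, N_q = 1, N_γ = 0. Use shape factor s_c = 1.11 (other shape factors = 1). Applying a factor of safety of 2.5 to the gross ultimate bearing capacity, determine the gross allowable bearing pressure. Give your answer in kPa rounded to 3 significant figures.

q_all ≈ 214 kPa

q = γ·D_f = 18.2 × 2.8 = 50.96 kPa.
c·N_c·s_c = 84.8 × 5.14 × 1.11 = 483.82 kPa
q·N_q = 50.96 × 1 = 50.96 kPa
q_ult = 483.82 + 50.96 = 534.78 kPa.
q_all = q_ult / FS = 534.78 / 2.5 = 213.91 kPa.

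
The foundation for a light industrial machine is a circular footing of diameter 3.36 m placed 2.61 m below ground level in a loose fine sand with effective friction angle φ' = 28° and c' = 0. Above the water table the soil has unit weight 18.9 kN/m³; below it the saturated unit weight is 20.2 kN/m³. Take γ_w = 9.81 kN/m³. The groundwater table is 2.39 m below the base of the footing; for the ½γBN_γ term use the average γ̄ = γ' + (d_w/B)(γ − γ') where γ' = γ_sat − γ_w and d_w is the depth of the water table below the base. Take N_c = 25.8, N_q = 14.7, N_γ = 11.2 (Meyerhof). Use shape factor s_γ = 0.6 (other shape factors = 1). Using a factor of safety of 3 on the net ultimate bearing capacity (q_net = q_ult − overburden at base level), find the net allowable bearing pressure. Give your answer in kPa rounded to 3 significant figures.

q_all(net) ≈ 287 kPa

q = γ·D_f = 18.9 × 2.61 = 49.329 kPa.
γ' = 10.39 kN/m³; averaging over the depth B below the base, γ̄ = γ' + (d_w/B)(γ − γ') = 16.443 kN/m³.
q·N_q = 49.329 × 14.7 = 725.14 kPa
0.5·γ·B·N_γ·s_γ = 0.5 × 16.443 × 3.36 × 11.2 × 0.6 = 185.64 kPa
q_ult = 725.14 + 185.64 = 910.77 kPa.
q_net = 910.77 − 49.329 = 861.44 kPa.
q_all(net) = 861.44 / 3 = 287.15 kPa.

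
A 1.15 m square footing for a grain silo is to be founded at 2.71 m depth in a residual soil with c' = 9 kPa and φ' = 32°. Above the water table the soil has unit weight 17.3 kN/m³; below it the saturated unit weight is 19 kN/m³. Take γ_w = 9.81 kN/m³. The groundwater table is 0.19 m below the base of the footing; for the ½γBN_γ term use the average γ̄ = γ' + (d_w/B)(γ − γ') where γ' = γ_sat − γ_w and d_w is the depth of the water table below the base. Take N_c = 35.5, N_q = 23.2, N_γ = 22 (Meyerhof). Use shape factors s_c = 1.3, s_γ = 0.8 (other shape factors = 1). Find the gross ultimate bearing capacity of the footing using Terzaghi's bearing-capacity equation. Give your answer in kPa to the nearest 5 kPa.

q_ult ≈ 1610 kPa

Overburden at base level: q = 17.3 × 2.71 = 46.883 kPa.
The water table is 0.19 m below the base (< B = 1.15 m), so the ½γBN_γ term uses γ̄ = γ' + (d_w/B)(γ − γ') = 9.19 + (0.19/1.15)(17.3 − 9.19) = 10.53 kN/m³.
Cohesion term c·N_c·s_c = 9 × 35.5 × 1.3 = 415.35 kPa; surcharge term q·N_q = 46.883 × 23.2 = 1087.7 kPa; self-weight term 0.5·γ·B·N_γ·s_γ = 0.5 × 10.53 × 1.15 × 22 × 0.8 = 106.56 kPa.
q_ult = 415.35 + 1087.7 + 106.56 = 1609.6 kPa.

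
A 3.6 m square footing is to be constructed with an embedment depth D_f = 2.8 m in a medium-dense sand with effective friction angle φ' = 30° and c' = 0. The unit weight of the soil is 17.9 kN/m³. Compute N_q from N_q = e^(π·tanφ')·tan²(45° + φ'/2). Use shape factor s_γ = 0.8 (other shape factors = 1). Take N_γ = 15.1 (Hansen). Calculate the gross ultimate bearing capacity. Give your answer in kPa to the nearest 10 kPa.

tan30° = 0.5774, so N_q = e^(π×0.5774)·tan²(60°) = 6.134 × 3.0 = 18.4.
Effective surcharge at the founding depth q = γ·D_f = 17.9 × 2.8 = 50.12 kPa.
q_ult = q·N_q + 0.5·γ·B·N_γ·s_γ
     = 50.12 × 18.401 + 0.5 × 17.9 × 3.6 × 15.1 × 0.8
     = 922.26 + 389.22 = 1311.5 kPa.

q_ult ≈ 1310 kPa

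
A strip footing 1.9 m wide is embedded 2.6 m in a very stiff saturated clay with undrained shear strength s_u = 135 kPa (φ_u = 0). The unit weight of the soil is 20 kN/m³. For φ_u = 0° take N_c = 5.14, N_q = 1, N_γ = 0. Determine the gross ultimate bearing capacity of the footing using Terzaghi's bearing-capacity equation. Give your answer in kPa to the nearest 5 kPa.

q_ult ≈ 745 kPa

Effective surcharge at the founding depth q = γ·D_f = 20 × 2.6 = 52 kPa.
q_ult = c·N_c + q·N_q
     = 135 × 5.14 + 52 × 1
     = 693.9 + 52 = 745.9 kPa.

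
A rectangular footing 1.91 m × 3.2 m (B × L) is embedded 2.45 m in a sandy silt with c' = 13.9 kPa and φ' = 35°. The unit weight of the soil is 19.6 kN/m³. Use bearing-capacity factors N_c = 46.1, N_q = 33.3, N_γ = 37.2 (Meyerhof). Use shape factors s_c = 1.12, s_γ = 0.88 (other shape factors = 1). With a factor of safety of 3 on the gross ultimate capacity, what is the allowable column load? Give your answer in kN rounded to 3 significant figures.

P_all ≈ 5970 kN

Overburden at base level: q = 19.6 × 2.45 = 48.02 kPa.
Cohesion term c·N_c·s_c = 13.9 × 46.1 × 1.12 = 717.68 kPa; surcharge term q·N_q = 48.02 × 33.3 = 1599.1 kPa; self-weight term 0.5·γ·B·N_γ·s_γ = 0.5 × 19.6 × 1.91 × 37.2 × 0.88 = 612.75 kPa.
q_ult = 717.68 + 1599.1 + 612.75 = 2929.5 kPa.
Gross allowable pressure q_all = 2929.5 / 3 = 976.5 kPa.
Footing area = 6.112 m², so allowable column load = 976.5 × 6.112 = 5968.4 kN.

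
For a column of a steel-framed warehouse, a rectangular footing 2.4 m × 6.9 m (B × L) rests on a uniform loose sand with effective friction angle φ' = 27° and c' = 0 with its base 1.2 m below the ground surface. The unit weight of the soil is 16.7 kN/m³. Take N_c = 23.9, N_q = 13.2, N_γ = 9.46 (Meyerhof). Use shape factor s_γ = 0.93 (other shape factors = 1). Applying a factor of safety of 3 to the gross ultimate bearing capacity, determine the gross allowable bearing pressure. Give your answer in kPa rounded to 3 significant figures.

q = γ·D_f = 16.7 × 1.2 = 20.04 kPa.
q·N_q = 20.04 × 13.2 = 264.53 kPa
0.5·γ·B·N_γ·s_γ = 0.5 × 16.7 × 2.4 × 9.46 × 0.93 = 176.31 kPa
q_ult = 264.53 + 176.31 = 440.84 kPa.
q_all = q_ult / FS = 440.84 / 3 = 146.95 kPa.

q_all ≈ 147 kPa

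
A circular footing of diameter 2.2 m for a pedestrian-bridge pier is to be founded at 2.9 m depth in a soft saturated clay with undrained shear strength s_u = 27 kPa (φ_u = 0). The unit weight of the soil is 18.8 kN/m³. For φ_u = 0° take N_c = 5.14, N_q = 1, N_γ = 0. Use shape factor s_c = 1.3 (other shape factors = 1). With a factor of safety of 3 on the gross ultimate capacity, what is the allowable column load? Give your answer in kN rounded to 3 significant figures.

P_all ≈ 298 kN

q = γ·D_f = 18.8 × 2.9 = 54.52 kPa.
c·N_c·s_c = 27 × 5.14 × 1.3 = 180.41 kPa
q·N_q = 54.52 × 1 = 54.52 kPa
q_ult = 180.41 + 54.52 = 234.93 kPa.
Gross allowable pressure q_all = 234.93 / 3 = 78.311 kPa.
Footing area = 3.8013 m², so allowable column load = 78.311 × 3.8013 = 297.68 kN.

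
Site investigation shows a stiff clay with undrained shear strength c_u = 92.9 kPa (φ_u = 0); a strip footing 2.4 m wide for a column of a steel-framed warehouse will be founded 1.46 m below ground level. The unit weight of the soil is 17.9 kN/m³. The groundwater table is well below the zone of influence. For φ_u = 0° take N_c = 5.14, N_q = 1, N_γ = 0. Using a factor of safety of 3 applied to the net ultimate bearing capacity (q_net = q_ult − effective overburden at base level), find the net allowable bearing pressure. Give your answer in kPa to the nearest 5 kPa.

Overburden at base level: q = 17.9 × 1.46 = 26.134 kPa.
Cohesion term c·N_c = 92.9 × 5.14 = 477.51 kPa; surcharge term q·N_q = 26.134 × 1 = 26.134 kPa.
q_ult = 477.51 + 26.134 = 503.64 kPa.
Net ultimate: q_net = 503.64 − 26.134 = 477.51 kPa.
q_all(net) = 477.51 / 3 = 159.17 kPa.

q_all(net) ≈ 160 kPa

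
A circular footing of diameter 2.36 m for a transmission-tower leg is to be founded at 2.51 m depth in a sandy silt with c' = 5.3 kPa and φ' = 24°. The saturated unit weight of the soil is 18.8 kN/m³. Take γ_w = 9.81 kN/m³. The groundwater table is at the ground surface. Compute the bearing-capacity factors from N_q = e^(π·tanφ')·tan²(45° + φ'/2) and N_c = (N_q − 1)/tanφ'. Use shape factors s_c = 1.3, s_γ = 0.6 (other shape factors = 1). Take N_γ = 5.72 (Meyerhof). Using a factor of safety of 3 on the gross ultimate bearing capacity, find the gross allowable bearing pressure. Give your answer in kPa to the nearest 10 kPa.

q_all ≈ 130 kPa

N_q = e^(π·tan24°)·tan²(57°) = 9.6; N_c = (N_q − 1)/tanφ' = 19.32.
γ' = 18.8 − 9.81 = 8.99 kN/m³ (submerged throughout). q = 8.99 × 2.51 = 22.565 kPa; the same γ' applies in the ½γBN_γ term.
c·N_c·s_c = 5.3 × 19.324 × 1.3 = 133.14 kPa
q·N_q = 22.565 × 9.6034 = 216.7 kPa
0.5·γ·B·N_γ·s_γ = 0.5 × 8.99 × 2.36 × 5.72 × 0.6 = 36.407 kPa
q_ult = 133.14 + 216.7 + 36.407 = 386.25 kPa.
q_all = 386.25 / 3 = 128.75 kPa.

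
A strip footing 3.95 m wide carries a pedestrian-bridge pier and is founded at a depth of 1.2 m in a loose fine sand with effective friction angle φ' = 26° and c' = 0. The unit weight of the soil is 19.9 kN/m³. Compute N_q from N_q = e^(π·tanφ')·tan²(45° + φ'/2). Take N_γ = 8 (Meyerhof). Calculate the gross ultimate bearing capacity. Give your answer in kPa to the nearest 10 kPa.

tan26° = 0.4877, so N_q = e^(π×0.4877)·tan²(58°) = 4.629 × 2.561 = 11.85.
Effective surcharge at the founding depth q = γ·D_f = 19.9 × 1.2 = 23.88 kPa.
q_ult = q·N_q + 0.5·γ·B·N_γ
     = 23.88 × 11.854 + 0.5 × 19.9 × 3.95 × 8
     = 283.08 + 314.42 = 597.5 kPa.

q_ult ≈ 600 kPa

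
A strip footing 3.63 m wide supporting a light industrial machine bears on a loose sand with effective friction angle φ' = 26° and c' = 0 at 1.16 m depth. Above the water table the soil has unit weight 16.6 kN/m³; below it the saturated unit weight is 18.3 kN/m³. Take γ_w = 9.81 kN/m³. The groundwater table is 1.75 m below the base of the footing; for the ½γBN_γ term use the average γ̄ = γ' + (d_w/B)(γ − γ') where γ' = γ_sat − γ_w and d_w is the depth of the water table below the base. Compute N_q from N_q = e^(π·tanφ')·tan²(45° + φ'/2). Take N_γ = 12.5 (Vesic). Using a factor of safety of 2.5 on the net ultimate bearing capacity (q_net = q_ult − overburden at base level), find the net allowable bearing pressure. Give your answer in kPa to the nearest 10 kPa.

N_q = e^(π·tan26°)·tan²(58°) = 11.85.
Overburden at base level: q = 16.6 × 1.16 = 19.256 kPa.
The water table is 1.75 m below the base (< B = 3.63 m), so the ½γBN_γ term uses γ̄ = γ' + (d_w/B)(γ − γ') = 8.49 + (1.75/3.63)(16.6 − 8.49) = 12.4 kN/m³.
Surcharge term q·N_q = 19.256 × 11.854 = 228.26 kPa; self-weight term 0.5·γ·B·N_γ = 0.5 × 12.4 × 3.63 × 12.5 = 281.32 kPa.
q_ult = 228.26 + 281.32 = 509.58 kPa.
q_net = 509.58 − 19.256 = 490.33 kPa.
q_all(net) = 490.33 / 2.5 = 196.13 kPa.

q_all(net) ≈ 200 kPa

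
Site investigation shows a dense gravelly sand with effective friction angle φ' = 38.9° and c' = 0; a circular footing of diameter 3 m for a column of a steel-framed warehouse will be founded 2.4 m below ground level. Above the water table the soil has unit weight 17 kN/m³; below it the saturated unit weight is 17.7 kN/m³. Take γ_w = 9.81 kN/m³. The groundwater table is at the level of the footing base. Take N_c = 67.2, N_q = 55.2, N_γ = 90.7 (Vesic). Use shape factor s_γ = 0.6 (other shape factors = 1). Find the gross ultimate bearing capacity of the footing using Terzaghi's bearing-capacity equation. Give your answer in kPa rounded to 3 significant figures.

q = γ·D_f = 17 × 2.4 = 40.8 kPa.
For the ½γBN_γ term take γ' = 17.7 − 9.81 = 7.89 kN/m³ (soil below base is submerged).
q·N_q = 40.8 × 55.2 = 2252.2 kPa
0.5·γ·B·N_γ·s_γ = 0.5 × 7.89 × 3 × 90.7 × 0.6 = 644.06 kPa
q_ult = 2252.2 + 644.06 = 2896.2 kPa.

q_ult ≈ 2900 kPa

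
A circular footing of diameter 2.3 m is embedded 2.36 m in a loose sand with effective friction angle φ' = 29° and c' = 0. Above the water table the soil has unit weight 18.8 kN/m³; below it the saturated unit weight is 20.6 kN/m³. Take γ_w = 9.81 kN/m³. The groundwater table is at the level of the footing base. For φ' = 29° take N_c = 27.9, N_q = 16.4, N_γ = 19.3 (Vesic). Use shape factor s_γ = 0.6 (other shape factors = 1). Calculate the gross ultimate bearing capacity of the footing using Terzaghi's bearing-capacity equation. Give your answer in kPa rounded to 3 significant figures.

q = γ·D_f = 18.8 × 2.36 = 44.368 kPa.
For the ½γBN_γ term take γ' = 20.6 − 9.81 = 10.79 kN/m³ (soil below base is submerged).
q·N_q = 44.368 × 16.4 = 727.64 kPa
0.5·γ·B·N_γ·s_γ = 0.5 × 10.79 × 2.3 × 19.3 × 0.6 = 143.69 kPa
q_ult = 727.64 + 143.69 = 871.33 kPa.

q_ult ≈ 871 kPa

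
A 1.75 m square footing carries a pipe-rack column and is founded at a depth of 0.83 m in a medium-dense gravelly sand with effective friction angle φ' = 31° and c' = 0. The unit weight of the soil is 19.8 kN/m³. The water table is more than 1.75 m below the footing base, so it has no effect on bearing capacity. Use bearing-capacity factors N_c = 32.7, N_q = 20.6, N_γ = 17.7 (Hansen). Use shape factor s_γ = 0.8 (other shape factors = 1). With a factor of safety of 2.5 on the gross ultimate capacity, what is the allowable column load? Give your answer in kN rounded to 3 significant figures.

P_all ≈ 715 kN

Effective surcharge at the founding depth q = γ·D_f = 19.8 × 0.83 = 16.434 kPa.
q_ult = q·N_q + 0.5·γ·B·N_γ·s_γ
     = 16.434 × 20.6 + 0.5 × 19.8 × 1.75 × 17.7 × 0.8
     = 338.54 + 245.32 = 583.86 kPa.
Gross allowable pressure q_all = 583.86 / 2.5 = 233.54 kPa.
Footing area = 3.0625 m², so allowable column load = 233.54 × 3.0625 = 715.23 kN.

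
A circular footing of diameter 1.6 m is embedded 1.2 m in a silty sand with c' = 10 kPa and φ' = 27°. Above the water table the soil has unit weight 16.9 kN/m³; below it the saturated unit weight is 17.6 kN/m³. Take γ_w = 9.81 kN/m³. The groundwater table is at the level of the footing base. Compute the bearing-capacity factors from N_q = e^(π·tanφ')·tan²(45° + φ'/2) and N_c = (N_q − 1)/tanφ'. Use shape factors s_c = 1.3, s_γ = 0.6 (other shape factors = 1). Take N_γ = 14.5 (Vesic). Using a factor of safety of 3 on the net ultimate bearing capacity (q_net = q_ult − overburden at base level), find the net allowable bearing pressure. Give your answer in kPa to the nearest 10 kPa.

N_q = e^(π·tan27°)·tan²(58.5°) = 13.2; N_c = (N_q − 1)/tanφ' = 23.94.
q = γ·D_f = 16.9 × 1.2 = 20.28 kPa.
For the ½γBN_γ term take γ' = 17.6 − 9.81 = 7.79 kN/m³ (soil below base is submerged).
c·N_c·s_c = 10 × 23.942 × 1.3 = 311.25 kPa
q·N_q = 20.28 × 13.199 = 267.68 kPa
0.5·γ·B·N_γ·s_γ = 0.5 × 7.79 × 1.6 × 14.5 × 0.6 = 54.218 kPa
q_ult = 311.25 + 267.68 + 54.218 = 633.15 kPa.
q_net = 633.15 − 20.28 = 612.87 kPa.
q_all(net) = 612.87 / 3 = 204.29 kPa.

q_all(net) ≈ 200 kPa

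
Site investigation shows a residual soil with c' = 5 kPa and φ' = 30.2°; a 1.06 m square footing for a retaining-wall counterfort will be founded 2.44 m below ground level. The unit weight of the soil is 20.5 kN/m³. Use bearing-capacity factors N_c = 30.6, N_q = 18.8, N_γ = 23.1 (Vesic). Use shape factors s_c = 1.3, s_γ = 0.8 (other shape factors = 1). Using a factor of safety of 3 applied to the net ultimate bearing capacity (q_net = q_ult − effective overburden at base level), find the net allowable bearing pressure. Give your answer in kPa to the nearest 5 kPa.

q_all(net) ≈ 430 kPa

Overburden at base level: q = 20.5 × 2.44 = 50.02 kPa.
Cohesion term c·N_c·s_c = 5 × 30.6 × 1.3 = 198.9 kPa; surcharge term q·N_q = 50.02 × 18.8 = 940.38 kPa; self-weight term 0.5·γ·B·N_γ·s_γ = 0.5 × 20.5 × 1.06 × 23.1 × 0.8 = 200.79 kPa.
q_ult = 198.9 + 940.38 + 200.79 = 1340.1 kPa.
Net ultimate: q_net = 1340.1 − 50.02 = 1290 kPa.
q_all(net) = 1290 / 3 = 430.01 kPa.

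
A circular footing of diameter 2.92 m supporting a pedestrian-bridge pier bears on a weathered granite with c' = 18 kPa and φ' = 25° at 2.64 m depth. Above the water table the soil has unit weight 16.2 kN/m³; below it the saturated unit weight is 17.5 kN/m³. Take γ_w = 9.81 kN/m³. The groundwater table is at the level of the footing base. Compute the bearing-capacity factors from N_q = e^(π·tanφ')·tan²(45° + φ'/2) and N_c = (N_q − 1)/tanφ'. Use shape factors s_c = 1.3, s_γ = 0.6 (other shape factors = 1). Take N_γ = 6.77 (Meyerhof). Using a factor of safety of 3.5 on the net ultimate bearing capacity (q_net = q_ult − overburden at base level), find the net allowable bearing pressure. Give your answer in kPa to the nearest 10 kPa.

q_all(net) ≈ 270 kPa

N_q = e^(π·tan25°)·tan²(57.5°) = 10.66; N_c = (N_q − 1)/tanφ' = 20.72.
Overburden at base level: q = 16.2 × 2.64 = 42.768 kPa.
Below the base the soil is submerged, so the ½γBN_γ term uses γ' = 17.5 − 9.81 = 7.69 kN/m³.
Cohesion term c·N_c·s_c = 18 × 20.721 × 1.3 = 484.86 kPa; surcharge term q·N_q = 42.768 × 10.662 = 456 kPa; self-weight term 0.5·γ·B·N_γ·s_γ = 0.5 × 7.69 × 2.92 × 6.77 × 0.6 = 45.606 kPa.
q_ult = 484.86 + 456 + 45.606 = 986.46 kPa.
q_net = 986.46 − 42.768 = 943.7 kPa.
q_all(net) = 943.7 / 3.5 = 269.63 kPa.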